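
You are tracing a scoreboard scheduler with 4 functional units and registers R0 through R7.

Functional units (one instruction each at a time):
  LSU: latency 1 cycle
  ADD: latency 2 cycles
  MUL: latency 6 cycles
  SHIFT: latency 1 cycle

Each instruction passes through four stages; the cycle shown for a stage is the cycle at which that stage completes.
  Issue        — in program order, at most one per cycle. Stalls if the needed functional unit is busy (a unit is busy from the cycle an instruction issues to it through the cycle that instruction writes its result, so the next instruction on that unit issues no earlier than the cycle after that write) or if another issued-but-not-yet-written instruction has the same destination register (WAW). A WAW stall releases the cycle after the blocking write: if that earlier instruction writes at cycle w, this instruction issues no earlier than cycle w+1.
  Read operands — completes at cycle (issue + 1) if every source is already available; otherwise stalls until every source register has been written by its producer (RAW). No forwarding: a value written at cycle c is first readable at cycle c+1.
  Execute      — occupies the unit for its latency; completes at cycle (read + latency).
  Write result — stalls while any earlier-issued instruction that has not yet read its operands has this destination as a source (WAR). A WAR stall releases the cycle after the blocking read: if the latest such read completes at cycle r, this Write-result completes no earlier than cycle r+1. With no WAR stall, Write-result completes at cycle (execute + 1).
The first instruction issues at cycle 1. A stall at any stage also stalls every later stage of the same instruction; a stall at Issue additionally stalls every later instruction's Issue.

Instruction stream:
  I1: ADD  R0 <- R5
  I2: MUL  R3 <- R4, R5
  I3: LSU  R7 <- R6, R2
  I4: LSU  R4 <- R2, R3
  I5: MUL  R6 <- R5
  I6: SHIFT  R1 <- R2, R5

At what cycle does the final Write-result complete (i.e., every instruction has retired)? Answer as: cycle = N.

cycle = 19

I1 -> (1, 2, 4, 5)
I2 -> (2, 3, 9, 10)
I3 -> (3, 4, 5, 6)
I4 -> (7, 11, 12, 13)  // struct: LSU busy until I3 writes@6, RAW R3: wait I2 write@10
I5 -> (11, 12, 18, 19)  // struct: MUL busy until I2 writes@10
I6 -> (12, 13, 14, 15)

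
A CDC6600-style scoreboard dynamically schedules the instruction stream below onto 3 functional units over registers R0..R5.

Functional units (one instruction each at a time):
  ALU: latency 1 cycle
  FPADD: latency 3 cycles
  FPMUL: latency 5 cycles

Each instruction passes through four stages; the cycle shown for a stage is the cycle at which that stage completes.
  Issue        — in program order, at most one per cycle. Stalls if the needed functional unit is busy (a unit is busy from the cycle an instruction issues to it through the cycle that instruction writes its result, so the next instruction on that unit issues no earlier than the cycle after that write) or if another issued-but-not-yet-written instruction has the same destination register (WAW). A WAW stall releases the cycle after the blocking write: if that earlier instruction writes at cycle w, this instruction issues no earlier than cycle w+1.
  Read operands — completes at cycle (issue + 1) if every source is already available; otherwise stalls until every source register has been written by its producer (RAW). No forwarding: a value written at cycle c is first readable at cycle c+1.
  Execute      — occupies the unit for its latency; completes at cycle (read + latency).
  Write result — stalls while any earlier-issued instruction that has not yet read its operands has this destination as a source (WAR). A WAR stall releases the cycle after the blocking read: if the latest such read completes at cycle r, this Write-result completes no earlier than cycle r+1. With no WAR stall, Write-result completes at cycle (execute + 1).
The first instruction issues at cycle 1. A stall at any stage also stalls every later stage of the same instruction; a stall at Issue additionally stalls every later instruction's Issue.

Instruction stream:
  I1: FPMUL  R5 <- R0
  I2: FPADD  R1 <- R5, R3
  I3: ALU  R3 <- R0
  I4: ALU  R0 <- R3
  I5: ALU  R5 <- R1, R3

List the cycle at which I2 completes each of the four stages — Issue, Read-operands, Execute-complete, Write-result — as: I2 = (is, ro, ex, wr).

I2 = (2, 9, 12, 13)

c1: I1 issues→FPMUL
c2: I1 reads, I2 issues→FPADD
c3: I3 issues→ALU
c4: I3 reads
c5: I3 exec-done
c7: I1 exec-done
c8: I1 writes R5
c9: I2 reads
c10: I3 writes R3
c11: I4 issues→ALU
c12: I2 exec-done, I4 reads
c13: I2 writes R1, I4 exec-done
c14: I4 writes R0
c15: I5 issues→ALU
c16: I5 reads
c17: I5 exec-done
c18: I5 writes R5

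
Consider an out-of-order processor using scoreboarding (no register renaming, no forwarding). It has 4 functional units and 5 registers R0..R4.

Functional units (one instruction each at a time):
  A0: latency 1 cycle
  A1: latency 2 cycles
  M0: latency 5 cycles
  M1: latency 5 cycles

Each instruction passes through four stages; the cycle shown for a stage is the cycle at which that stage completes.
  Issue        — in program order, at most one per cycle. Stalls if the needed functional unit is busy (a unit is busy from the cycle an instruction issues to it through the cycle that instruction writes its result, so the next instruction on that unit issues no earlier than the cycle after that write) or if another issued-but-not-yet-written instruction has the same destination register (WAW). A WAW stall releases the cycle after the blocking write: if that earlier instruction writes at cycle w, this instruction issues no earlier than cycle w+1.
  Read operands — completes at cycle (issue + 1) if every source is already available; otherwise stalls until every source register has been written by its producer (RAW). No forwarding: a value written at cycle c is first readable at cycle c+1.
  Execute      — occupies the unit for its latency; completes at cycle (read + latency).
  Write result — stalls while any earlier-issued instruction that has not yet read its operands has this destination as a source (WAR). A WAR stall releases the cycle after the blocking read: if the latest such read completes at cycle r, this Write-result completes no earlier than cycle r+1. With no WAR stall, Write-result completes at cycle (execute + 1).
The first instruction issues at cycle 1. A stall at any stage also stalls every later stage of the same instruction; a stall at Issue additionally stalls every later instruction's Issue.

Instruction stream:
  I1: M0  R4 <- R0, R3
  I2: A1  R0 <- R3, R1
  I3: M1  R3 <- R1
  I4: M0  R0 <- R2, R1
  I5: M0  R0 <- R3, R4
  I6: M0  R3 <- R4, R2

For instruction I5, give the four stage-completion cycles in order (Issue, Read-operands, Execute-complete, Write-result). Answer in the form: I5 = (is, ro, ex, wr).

I5 = (17, 18, 23, 24)

c1: I1 issues→M0
c2: I1 reads, I2 issues→A1
c3: I2 reads, I3 issues→M1
c4: I3 reads
c5: I2 exec-done
c6: I2 writes R0
c7: I1 exec-done
c8: I1 writes R4
c9: I3 exec-done, I4 issues→M0
c10: I3 writes R3, I4 reads
c15: I4 exec-done
c16: I4 writes R0
c17: I5 issues→M0
c18: I5 reads
c23: I5 exec-done
c24: I5 writes R0
c25: I6 issues→M0
c26: I6 reads
c31: I6 exec-done
c32: I6 writes R3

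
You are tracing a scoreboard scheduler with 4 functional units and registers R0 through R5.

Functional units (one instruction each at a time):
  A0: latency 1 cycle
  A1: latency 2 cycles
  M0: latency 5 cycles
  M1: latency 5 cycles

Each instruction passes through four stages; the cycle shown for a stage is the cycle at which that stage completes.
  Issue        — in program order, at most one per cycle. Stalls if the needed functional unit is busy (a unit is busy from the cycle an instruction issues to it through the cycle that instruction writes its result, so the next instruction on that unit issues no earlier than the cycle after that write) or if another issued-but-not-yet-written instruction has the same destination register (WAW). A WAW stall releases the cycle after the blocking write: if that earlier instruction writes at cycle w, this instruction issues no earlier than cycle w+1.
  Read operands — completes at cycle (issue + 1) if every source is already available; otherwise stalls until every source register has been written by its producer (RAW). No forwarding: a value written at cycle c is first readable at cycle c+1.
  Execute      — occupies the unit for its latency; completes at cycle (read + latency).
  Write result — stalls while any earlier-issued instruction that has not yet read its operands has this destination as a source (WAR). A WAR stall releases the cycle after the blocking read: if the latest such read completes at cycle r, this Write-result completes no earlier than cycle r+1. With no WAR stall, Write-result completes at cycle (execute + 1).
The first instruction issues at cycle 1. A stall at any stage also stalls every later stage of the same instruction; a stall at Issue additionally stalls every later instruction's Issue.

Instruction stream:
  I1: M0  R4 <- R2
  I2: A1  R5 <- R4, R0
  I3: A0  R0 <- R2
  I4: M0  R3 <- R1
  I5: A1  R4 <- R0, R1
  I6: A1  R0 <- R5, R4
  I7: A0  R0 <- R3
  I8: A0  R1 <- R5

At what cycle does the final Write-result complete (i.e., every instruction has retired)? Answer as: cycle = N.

cycle = 30

I1 -> (1, 2, 7, 8)
I2 -> (2, 9, 11, 12)  // RAW R4: wait I1 write@8
I3 -> (3, 4, 5, 10)  // WAR R0: wait I2 read@9
I4 -> (9, 10, 15, 16)  // struct: M0 busy until I1 writes@8
I5 -> (13, 14, 16, 17)  // struct: A1 busy until I2 writes@12
I6 -> (18, 19, 21, 22)  // struct: A1 busy until I5 writes@17
I7 -> (23, 24, 25, 26)  // WAW R0: wait I6 write@22
I8 -> (27, 28, 29, 30)  // struct: A0 busy until I7 writes@26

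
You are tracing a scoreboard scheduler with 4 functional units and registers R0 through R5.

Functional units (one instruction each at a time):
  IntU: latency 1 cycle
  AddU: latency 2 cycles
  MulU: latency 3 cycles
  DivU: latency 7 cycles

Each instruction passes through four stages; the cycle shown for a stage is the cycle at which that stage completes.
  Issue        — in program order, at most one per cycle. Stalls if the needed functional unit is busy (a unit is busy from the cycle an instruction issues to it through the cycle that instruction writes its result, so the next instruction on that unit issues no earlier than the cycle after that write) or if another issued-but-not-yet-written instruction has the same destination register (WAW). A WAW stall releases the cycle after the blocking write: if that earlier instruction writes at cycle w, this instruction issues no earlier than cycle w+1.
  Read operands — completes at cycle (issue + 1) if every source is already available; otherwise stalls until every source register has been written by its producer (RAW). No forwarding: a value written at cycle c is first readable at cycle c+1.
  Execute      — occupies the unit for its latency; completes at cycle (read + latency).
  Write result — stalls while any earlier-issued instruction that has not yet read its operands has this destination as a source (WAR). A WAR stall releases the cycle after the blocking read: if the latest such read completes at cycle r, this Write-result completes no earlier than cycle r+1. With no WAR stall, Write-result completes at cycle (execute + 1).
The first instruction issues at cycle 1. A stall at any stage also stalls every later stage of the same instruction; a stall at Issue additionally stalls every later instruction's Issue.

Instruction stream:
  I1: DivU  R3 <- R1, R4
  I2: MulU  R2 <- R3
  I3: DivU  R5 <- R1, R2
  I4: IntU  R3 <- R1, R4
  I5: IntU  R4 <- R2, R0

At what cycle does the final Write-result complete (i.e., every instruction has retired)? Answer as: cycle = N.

I1  is:1  ro:2  ex:9  wr:10
I2  is:2  ro:11  ex:14  wr:15  — RAW R3: wait I1 write@10
I3  is:11  ro:16  ex:23  wr:24  — struct: DivU busy until I1 writes@10, RAW R2: wait I2 write@15
I4  is:12  ro:13  ex:14  wr:15
I5  is:16  ro:17  ex:18  wr:19  — struct: IntU busy until I4 writes@15

cycle = 24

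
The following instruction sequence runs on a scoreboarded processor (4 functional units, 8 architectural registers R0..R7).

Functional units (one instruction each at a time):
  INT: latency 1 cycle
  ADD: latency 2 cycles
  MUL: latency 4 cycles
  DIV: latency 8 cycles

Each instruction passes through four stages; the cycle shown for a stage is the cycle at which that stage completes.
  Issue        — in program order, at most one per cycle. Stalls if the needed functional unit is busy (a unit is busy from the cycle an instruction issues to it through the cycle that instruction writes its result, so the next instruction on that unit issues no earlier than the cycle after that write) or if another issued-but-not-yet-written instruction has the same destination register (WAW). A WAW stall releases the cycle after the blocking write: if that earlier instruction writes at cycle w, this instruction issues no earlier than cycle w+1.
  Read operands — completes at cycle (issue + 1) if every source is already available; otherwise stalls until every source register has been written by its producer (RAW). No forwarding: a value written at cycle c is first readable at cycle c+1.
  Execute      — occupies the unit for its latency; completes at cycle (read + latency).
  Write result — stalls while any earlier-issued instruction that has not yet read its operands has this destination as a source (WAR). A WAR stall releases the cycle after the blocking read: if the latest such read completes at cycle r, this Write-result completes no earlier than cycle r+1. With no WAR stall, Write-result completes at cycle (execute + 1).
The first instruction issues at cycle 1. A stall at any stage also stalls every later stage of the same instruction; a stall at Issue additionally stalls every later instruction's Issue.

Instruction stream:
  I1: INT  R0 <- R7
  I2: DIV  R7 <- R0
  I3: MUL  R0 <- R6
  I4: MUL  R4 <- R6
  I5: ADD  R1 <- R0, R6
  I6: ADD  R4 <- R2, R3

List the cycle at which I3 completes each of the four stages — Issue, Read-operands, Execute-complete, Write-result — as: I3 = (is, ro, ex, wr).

I3 = (5, 6, 10, 11)

1) issue 1, read 2, done 3, write 4
2) issue 2, read 5, done 13, write 14  <RAW R0: wait I1 write@4>
3) issue 5, read 6, done 10, write 11  <WAW R0: wait I1 write@4>
4) issue 12, read 13, done 17, write 18  <struct: MUL busy until I3 writes@11>
5) issue 13, read 14, done 16, write 17
6) issue 19, read 20, done 22, write 23  <WAW R4: wait I4 write@18>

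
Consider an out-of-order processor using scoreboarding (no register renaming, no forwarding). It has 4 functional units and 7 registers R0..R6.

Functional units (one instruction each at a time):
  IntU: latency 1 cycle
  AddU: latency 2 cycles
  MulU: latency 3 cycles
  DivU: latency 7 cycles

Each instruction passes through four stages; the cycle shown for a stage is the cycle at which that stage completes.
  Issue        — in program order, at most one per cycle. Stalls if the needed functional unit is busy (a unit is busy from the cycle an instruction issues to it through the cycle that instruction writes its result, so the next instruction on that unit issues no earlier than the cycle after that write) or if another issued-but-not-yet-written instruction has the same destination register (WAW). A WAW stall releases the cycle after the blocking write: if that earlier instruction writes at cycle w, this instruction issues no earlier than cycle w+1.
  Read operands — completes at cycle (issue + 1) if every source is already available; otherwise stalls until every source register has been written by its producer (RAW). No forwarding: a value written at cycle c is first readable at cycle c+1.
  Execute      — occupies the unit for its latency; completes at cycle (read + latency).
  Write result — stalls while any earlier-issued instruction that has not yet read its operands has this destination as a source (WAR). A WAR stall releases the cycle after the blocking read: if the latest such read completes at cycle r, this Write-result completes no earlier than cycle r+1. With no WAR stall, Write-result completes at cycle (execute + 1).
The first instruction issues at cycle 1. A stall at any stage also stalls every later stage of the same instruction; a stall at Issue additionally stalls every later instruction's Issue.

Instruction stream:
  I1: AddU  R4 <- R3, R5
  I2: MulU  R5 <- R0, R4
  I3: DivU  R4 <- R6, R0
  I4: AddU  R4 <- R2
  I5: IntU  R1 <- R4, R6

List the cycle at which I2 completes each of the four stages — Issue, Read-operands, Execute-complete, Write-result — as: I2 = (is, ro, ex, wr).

[1] issue I1 (AddU)
[2] I1 read-ops, issue I2 (MulU)
[4] I1 finished on AddU
[5] I1→R4
[6] I2 read-ops, issue I3 (DivU)
[7] I3 read-ops
[9] I2 finished on MulU
[10] I2→R5
[14] I3 finished on DivU
[15] I3→R4
[16] issue I4 (AddU)
[17] I4 read-ops, issue I5 (IntU)
[19] I4 finished on AddU
[20] I4→R4
[21] I5 read-ops
[22] I5 finished on IntU
[23] I5→R1

I2 = (2, 6, 9, 10)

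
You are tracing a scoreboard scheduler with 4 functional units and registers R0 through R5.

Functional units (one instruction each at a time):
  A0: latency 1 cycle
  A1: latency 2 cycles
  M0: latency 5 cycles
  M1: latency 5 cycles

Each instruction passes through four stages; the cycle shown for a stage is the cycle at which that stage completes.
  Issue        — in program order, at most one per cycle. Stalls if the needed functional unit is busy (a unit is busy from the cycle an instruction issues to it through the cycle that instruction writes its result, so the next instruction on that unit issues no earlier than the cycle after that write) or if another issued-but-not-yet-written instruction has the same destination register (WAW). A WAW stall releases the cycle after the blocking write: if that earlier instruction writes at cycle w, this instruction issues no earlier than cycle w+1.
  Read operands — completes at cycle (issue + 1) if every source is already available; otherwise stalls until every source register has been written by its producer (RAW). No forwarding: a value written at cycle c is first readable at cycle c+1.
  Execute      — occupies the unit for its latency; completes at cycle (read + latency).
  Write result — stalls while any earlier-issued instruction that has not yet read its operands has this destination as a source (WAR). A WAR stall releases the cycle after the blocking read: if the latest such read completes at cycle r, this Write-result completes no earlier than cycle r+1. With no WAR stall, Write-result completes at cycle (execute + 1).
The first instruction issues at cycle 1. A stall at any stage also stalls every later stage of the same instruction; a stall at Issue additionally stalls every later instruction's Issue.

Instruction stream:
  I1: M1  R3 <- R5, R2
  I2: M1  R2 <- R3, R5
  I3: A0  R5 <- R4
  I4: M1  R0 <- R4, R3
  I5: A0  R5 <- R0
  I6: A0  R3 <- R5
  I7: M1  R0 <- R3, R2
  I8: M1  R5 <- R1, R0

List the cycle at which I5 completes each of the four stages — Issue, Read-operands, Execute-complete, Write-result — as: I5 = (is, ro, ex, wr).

I5 = (18, 25, 26, 27)

c1: I1 dispatched to M1
c2: I1 operands ready
c7: I1 complete
c8: R3←I1
c9: I2 dispatched to M1
c10: I2 operands ready | I3 dispatched to A0
c11: I3 operands ready
c12: I3 complete
c13: R5←I3
c15: I2 complete
c16: R2←I2
c17: I4 dispatched to M1
c18: I4 operands ready | I5 dispatched to A0
c23: I4 complete
c24: R0←I4
c25: I5 operands ready
c26: I5 complete
c27: R5←I5
c28: I6 dispatched to A0
c29: I6 operands ready | I7 dispatched to M1
c30: I6 complete
c31: R3←I6
c32: I7 operands ready
c37: I7 complete
c38: R0←I7
c39: I8 dispatched to M1
c40: I8 operands ready
c45: I8 complete
c46: R5←I8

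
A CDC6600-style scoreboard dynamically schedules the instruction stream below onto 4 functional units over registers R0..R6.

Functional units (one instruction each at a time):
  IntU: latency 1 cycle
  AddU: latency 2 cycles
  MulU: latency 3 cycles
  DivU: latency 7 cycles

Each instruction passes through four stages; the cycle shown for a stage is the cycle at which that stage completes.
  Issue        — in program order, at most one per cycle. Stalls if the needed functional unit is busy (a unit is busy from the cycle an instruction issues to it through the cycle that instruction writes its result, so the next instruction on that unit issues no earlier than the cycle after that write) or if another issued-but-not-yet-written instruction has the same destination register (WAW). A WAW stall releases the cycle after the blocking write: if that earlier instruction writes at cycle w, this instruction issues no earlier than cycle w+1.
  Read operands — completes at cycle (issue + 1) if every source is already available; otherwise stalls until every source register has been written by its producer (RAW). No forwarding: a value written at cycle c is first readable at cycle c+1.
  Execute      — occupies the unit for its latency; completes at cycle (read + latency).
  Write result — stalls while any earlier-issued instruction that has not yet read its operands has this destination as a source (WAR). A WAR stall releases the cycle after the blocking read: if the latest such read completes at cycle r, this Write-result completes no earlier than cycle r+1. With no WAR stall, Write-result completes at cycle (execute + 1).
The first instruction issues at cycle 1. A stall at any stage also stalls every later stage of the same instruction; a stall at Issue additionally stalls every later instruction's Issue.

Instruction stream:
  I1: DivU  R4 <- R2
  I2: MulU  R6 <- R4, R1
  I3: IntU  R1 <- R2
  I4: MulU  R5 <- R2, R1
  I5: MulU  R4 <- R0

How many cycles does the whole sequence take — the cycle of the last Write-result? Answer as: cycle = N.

cycle = 27

  I1 | 1 | 2 | 9 | 10
  I2 | 2 | 11 | 14 | 15   RAW R4: wait I1 write@10
  I3 | 3 | 4 | 5 | 12   WAR R1: wait I2 read@11
  I4 | 16 | 17 | 20 | 21   struct: MulU busy until I2 writes@15
  I5 | 22 | 23 | 26 | 27   struct: MulU busy until I4 writes@21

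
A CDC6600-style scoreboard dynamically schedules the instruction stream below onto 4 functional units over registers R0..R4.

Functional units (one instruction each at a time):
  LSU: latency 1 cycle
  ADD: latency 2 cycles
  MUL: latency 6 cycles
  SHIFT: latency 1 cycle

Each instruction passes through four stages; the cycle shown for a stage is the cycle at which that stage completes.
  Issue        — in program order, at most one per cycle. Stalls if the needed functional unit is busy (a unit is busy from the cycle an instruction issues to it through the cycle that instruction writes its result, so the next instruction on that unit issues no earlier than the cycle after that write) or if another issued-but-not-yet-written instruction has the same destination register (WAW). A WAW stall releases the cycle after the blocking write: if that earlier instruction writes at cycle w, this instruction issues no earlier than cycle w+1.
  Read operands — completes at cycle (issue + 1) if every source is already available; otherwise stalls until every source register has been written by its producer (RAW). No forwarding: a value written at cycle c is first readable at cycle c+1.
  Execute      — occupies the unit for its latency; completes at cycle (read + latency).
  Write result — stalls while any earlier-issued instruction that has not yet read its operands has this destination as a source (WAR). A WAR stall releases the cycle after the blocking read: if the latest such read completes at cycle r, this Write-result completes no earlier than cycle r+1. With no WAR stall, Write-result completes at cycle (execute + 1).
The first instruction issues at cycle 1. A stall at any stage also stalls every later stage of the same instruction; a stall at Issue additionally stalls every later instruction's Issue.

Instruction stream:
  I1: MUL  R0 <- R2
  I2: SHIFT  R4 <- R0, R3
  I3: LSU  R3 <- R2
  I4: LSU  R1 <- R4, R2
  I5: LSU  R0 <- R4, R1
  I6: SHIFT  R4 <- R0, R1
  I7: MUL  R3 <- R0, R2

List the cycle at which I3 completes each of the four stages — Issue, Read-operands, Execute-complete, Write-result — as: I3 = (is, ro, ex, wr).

I3 = (3, 4, 5, 11)

I1  is:1  ro:2  ex:8  wr:9
I2  is:2  ro:10  ex:11  wr:12  — RAW R0: wait I1 write@9
I3  is:3  ro:4  ex:5  wr:11  — WAR R3: wait I2 read@10
I4  is:12  ro:13  ex:14  wr:15  — struct: LSU busy until I3 writes@11
I5  is:16  ro:17  ex:18  wr:19  — struct: LSU busy until I4 writes@15
I6  is:17  ro:20  ex:21  wr:22  — RAW R0: wait I5 write@19
I7  is:18  ro:20  ex:26  wr:27  — RAW R0: wait I5 write@19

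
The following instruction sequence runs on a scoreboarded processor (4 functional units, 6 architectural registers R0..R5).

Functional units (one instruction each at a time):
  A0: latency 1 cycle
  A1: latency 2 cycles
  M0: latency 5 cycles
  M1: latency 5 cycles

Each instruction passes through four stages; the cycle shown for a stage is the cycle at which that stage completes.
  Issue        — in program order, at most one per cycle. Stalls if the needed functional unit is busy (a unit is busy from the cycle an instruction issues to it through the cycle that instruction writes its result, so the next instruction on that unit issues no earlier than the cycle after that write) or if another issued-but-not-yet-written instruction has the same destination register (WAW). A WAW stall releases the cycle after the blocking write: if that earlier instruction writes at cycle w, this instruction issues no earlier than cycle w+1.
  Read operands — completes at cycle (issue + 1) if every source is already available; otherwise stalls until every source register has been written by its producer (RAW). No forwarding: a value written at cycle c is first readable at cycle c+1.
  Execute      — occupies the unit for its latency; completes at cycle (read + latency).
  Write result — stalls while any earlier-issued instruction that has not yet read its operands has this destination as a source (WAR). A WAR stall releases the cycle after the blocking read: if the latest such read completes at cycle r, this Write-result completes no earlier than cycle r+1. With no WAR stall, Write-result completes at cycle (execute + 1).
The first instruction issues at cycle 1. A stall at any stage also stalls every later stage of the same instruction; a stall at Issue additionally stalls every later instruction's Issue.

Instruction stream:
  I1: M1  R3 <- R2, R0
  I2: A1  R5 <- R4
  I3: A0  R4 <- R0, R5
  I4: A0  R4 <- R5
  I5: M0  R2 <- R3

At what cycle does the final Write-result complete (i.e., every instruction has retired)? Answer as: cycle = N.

cycle = 18

[I1] 1/2/7/8
[I2] 2/3/5/6
[I3] 3/7/8/9  (RAW R5: wait I2 write@6)
[I4] 10/11/12/13  (struct: A0 busy until I3 writes@9)
[I5] 11/12/17/18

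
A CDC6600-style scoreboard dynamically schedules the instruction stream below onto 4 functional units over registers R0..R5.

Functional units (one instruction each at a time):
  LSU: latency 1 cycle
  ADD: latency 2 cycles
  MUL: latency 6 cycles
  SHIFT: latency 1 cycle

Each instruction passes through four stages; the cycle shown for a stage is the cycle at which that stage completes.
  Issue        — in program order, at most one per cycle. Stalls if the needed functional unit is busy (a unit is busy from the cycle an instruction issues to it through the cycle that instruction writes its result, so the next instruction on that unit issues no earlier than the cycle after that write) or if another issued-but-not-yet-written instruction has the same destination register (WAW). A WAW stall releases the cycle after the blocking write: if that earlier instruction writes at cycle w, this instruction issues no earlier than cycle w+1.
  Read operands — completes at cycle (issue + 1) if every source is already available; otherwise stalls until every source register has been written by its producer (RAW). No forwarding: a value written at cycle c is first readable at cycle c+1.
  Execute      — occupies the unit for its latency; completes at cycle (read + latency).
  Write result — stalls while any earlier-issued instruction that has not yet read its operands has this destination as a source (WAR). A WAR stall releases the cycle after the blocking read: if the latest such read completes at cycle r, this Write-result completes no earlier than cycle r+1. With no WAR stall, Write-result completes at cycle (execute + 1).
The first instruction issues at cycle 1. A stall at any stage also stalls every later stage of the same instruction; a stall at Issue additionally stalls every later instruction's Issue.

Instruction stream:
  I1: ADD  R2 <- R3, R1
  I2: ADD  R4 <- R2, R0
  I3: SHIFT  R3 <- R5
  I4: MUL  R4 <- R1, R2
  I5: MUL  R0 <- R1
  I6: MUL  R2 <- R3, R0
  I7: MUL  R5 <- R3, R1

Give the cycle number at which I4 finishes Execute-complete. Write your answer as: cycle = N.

1) issue 1, read 2, done 4, write 5
2) issue 6, read 7, done 9, write 10  <struct: ADD busy until I1 writes@5>
3) issue 7, read 8, done 9, write 10
4) issue 11, read 12, done 18, write 19  <WAW R4: wait I2 write@10>
5) issue 20, read 21, done 27, write 28  <struct: MUL busy until I4 writes@19>
6) issue 29, read 30, done 36, write 37  <struct: MUL busy until I5 writes@28>
7) issue 38, read 39, done 45, write 46  <struct: MUL busy until I6 writes@37>

cycle = 18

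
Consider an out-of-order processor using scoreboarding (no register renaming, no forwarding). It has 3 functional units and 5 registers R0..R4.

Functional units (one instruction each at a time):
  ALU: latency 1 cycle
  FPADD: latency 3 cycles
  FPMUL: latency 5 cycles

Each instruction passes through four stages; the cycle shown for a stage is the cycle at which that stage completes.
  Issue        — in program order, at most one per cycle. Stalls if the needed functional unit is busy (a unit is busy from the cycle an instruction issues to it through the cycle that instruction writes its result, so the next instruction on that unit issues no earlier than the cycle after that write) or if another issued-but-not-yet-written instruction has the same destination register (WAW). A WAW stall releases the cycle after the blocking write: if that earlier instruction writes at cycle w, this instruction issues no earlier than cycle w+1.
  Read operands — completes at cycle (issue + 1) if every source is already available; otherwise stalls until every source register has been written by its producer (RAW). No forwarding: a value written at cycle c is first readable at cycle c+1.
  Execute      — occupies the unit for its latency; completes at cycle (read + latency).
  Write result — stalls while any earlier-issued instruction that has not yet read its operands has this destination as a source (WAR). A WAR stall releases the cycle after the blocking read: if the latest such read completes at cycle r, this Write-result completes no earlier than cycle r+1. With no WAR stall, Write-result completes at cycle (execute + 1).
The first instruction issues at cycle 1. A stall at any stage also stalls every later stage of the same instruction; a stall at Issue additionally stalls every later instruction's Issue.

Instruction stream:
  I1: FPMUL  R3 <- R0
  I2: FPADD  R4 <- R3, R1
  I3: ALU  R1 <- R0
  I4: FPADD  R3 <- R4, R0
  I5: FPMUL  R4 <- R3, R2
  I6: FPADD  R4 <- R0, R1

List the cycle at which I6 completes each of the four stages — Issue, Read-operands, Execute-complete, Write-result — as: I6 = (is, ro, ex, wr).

  I1 | 1 | 2 | 7 | 8
  I2 | 2 | 9 | 12 | 13   RAW R3: wait I1 write@8
  I3 | 3 | 4 | 5 | 10   WAR R1: wait I2 read@9
  I4 | 14 | 15 | 18 | 19   struct: FPADD busy until I2 writes@13
  I5 | 15 | 20 | 25 | 26   RAW R3: wait I4 write@19
  I6 | 27 | 28 | 31 | 32   WAW R4: wait I5 write@26

I6 = (27, 28, 31, 32)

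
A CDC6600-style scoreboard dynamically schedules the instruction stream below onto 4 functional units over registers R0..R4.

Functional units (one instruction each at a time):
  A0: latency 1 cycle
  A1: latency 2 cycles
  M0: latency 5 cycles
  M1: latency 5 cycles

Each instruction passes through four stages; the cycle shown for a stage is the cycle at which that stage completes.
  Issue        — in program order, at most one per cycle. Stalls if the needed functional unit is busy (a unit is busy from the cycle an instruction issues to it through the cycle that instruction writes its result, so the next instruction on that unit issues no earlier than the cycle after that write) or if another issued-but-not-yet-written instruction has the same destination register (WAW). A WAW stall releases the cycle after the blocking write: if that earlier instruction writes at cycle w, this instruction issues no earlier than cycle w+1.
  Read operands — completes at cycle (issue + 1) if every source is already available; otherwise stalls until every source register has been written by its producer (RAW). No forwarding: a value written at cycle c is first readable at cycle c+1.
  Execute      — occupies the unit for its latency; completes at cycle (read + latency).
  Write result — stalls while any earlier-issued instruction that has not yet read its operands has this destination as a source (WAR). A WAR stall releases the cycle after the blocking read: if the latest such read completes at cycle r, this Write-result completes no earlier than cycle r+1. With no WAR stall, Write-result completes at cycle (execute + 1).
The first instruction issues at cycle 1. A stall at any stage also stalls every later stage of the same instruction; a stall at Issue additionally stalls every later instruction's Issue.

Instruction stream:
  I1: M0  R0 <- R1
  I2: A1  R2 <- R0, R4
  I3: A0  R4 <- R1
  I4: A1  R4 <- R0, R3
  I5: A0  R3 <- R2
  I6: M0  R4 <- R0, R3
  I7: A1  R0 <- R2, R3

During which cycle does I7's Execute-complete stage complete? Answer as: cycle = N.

cycle = 22

  I1 | 1 | 2 | 7 | 8
  I2 | 2 | 9 | 11 | 12   RAW R0: wait I1 write@8
  I3 | 3 | 4 | 5 | 10   WAR R4: wait I2 read@9
  I4 | 13 | 14 | 16 | 17   struct: A1 busy until I2 writes@12
  I5 | 14 | 15 | 16 | 17
  I6 | 18 | 19 | 24 | 25   WAW R4: wait I4 write@17
  I7 | 19 | 20 | 22 | 23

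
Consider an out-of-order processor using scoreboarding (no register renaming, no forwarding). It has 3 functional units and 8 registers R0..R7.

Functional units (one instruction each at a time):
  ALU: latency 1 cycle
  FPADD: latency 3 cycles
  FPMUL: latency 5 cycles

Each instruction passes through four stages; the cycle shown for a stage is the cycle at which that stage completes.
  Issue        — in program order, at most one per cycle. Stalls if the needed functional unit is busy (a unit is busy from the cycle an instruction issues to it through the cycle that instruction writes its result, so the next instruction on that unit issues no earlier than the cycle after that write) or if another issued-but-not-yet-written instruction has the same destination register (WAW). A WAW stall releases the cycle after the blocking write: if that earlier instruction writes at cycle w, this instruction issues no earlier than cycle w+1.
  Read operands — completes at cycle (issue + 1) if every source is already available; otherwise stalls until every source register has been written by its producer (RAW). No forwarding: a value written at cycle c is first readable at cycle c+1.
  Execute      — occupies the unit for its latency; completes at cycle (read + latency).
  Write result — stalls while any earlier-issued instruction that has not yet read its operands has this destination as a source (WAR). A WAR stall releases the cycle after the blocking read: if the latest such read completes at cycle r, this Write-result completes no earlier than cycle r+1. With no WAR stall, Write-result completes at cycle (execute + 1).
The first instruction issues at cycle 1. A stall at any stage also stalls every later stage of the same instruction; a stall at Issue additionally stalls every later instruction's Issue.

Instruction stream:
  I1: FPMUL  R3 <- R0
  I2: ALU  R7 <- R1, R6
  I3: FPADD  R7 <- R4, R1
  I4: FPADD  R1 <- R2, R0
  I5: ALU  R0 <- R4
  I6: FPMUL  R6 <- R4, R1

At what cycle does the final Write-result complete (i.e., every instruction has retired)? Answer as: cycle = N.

cycle = 24

  I1 | 1 | 2 | 7 | 8
  I2 | 2 | 3 | 4 | 5
  I3 | 6 | 7 | 10 | 11   WAW R7: wait I2 write@5
  I4 | 12 | 13 | 16 | 17   struct: FPADD busy until I3 writes@11
  I5 | 13 | 14 | 15 | 16
  I6 | 14 | 18 | 23 | 24   RAW R1: wait I4 write@17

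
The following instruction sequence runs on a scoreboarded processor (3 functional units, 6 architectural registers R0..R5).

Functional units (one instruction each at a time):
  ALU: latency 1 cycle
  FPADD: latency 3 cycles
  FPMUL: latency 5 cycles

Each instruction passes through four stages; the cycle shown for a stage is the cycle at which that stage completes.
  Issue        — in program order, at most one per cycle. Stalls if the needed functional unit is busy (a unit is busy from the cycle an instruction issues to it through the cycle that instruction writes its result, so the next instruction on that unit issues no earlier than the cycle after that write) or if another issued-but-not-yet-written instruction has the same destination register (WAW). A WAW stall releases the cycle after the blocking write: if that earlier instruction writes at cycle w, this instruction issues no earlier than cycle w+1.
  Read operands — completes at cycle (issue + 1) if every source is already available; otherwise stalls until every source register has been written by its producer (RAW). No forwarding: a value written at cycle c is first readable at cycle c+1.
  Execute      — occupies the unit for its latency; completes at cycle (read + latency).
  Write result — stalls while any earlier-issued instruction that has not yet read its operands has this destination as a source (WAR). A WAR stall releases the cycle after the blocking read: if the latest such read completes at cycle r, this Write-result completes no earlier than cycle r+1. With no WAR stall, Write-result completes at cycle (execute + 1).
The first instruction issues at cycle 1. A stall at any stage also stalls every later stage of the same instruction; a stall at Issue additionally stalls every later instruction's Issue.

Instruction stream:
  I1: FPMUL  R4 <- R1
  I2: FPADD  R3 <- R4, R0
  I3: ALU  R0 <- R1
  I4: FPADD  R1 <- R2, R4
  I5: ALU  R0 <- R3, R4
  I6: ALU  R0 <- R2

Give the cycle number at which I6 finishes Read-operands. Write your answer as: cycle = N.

  I1 | 1 | 2 | 7 | 8
  I2 | 2 | 9 | 12 | 13   RAW R4: wait I1 write@8
  I3 | 3 | 4 | 5 | 10   WAR R0: wait I2 read@9
  I4 | 14 | 15 | 18 | 19   struct: FPADD busy until I2 writes@13
  I5 | 15 | 16 | 17 | 18
  I6 | 19 | 20 | 21 | 22   struct: ALU busy until I5 writes@18

cycle = 20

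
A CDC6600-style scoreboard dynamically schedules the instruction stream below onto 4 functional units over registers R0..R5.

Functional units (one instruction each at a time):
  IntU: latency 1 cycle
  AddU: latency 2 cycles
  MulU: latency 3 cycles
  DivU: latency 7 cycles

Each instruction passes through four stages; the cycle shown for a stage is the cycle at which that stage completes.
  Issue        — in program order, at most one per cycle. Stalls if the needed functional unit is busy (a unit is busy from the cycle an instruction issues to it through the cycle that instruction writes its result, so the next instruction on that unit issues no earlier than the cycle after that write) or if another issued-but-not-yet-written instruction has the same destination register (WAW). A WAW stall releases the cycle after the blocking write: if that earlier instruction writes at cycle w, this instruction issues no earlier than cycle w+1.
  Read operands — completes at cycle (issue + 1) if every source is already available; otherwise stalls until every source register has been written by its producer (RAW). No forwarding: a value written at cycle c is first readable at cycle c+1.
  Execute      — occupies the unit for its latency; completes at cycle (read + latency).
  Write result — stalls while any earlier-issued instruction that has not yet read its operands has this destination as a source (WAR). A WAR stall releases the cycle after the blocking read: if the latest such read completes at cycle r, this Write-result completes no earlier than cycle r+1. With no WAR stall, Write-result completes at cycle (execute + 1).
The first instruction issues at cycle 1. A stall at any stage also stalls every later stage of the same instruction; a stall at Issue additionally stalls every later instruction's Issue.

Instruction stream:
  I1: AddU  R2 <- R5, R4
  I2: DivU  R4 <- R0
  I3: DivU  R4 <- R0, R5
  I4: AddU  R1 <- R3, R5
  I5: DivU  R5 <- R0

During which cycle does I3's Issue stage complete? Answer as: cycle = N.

cycle = 12

[1] I1→AddU
[2] I1 RO, I2→DivU
[3] I2 RO
[4] I1 EX
[5] I1 WR R2
[10] I2 EX
[11] I2 WR R4
[12] I3→DivU
[13] I3 RO, I4→AddU
[14] I4 RO
[16] I4 EX
[17] I4 WR R1
[20] I3 EX
[21] I3 WR R4
[22] I5→DivU
[23] I5 RO
[30] I5 EX
[31] I5 WR R5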